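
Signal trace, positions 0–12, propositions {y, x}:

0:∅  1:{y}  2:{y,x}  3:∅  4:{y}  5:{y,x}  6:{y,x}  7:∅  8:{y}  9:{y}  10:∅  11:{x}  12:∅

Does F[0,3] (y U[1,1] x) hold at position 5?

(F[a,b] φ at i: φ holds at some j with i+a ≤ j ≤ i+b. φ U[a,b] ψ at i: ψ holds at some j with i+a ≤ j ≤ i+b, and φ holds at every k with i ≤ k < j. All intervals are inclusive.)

Holds

Check (y U[1,1] x) at each j in [5,8]:
  j=5: holds
  j=6: fails
  j=7: fails
  j=8: fails
Found at j=5 → formula holds.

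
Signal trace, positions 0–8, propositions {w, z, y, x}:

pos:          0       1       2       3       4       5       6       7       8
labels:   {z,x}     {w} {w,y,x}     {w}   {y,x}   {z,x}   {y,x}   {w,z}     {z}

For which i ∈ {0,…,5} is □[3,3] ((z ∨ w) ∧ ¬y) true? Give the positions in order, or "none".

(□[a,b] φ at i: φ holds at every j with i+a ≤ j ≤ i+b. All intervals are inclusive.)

0, 2, 4, 5

Evaluate at each i in [0,5]:
  i=0: ✓ (all of [3,3])
  i=1: ✗ (fails at j=4)
  i=2: ✓ (all of [5,5])
  i=3: ✗ (fails at j=6)
  i=4: ✓ (all of [7,7])
  i=5: ✓ (all of [8,8])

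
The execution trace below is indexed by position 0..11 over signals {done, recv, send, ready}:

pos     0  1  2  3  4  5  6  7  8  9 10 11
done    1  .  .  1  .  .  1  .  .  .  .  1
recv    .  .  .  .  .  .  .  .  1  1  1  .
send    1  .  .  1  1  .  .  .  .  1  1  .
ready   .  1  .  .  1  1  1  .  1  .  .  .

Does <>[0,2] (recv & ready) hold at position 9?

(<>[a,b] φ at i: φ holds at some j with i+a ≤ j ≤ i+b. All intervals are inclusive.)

Check (recv & ready) at each j in [9,11]:
  j=9: false
  j=10: false
  j=11: false
No position in the window satisfies it → formula fails.

Does not hold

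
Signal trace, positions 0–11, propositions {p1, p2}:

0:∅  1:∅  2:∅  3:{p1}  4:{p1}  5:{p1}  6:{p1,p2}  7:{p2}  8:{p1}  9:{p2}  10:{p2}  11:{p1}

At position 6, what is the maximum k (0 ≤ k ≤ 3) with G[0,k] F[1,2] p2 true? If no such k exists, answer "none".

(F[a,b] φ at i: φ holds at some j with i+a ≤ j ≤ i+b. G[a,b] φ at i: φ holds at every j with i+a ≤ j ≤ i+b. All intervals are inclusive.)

3

F[1,2] p2 must hold from j=6 onward; find where it first fails.
  j=6: holds
  j=7: holds
  j=8: holds
  j=9: holds
Holds through j=9; largest k = 3.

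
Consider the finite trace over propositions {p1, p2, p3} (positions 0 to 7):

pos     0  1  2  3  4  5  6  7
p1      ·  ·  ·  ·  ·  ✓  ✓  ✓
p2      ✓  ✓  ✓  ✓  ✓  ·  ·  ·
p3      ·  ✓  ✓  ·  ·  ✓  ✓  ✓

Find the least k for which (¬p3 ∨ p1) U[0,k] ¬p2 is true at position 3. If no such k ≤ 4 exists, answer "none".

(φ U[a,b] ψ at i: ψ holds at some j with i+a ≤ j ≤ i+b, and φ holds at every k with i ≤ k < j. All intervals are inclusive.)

2

Need earliest j ≥ 3 with ¬p2, and (¬p3 ∨ p1) at every k in [3,j-1].
  j=3: rhs fails.
  j=4: rhs fails.
  j=5: rhs holds; lhs holds on [3,4]. k = 2.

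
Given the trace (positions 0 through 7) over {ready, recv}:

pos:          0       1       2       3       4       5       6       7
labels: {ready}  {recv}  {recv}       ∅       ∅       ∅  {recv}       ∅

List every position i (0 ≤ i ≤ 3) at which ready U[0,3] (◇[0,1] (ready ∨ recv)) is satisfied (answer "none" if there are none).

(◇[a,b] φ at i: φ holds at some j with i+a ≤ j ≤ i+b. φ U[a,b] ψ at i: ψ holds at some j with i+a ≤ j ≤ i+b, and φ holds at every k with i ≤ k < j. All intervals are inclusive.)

Evaluate at each i in [0,3]:
  i=0: ✓ (rhs at j=0)
  i=1: ✓ (rhs at j=1)
  i=2: ✓ (rhs at j=2)
  i=3: ✗ (lhs fails at k=3 before rhs at j=5)

0, 1, 2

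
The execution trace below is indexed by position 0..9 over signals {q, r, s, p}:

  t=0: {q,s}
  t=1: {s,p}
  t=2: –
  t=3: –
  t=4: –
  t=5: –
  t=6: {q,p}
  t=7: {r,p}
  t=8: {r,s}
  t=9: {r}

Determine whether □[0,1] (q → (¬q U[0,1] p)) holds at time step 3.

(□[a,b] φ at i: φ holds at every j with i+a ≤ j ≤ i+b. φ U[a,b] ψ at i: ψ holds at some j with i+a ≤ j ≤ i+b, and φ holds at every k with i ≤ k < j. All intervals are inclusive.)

Holds

Check (q → (¬q U[0,1] p)) at every j in [3,4]:
  j=3: antecedent false → ✓
  j=4: antecedent false → ✓
All positions satisfy it → formula holds.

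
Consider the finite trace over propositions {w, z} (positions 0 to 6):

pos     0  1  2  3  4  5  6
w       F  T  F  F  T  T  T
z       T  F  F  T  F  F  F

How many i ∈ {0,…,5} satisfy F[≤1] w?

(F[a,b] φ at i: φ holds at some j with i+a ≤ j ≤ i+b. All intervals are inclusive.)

5

Evaluate at each i in [0,5]:
  i=0: ✓ (witness j=1)
  i=1: ✓ (witness j=1)
  i=2: ✗ (none in [2,3])
  i=3: ✓ (witness j=4)
  i=4: ✓ (witness j=4)
  i=5: ✓ (witness j=5)
Positions where it holds: {0, 1, 3, 4, 5} → 5.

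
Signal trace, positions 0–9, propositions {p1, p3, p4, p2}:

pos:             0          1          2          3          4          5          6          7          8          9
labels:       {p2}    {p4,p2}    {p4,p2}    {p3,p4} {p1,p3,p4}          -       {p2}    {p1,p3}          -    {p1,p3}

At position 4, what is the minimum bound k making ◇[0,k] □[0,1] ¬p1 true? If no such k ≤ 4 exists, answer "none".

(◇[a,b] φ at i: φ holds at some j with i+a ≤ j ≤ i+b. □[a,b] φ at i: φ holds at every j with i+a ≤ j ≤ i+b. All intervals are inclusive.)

1

Scan j = 4,5,… for □[0,1] ¬p1:
  j=4: fails
  j=5: holds
First hit at j=5, so smallest k = 5-4 = 1.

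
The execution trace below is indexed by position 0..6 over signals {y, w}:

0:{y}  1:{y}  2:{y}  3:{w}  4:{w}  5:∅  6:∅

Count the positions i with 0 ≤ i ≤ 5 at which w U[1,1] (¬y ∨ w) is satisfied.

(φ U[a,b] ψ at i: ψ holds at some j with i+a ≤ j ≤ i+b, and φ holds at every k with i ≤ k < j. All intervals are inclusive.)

2

Evaluate at each i in [0,5]:
  i=0: ✗ (no rhs in [1,1])
  i=1: ✗ (no rhs in [2,2])
  i=2: ✗ (lhs fails at k=2 before rhs at j=3)
  i=3: ✓ (rhs at j=4; lhs holds on [3,3])
  i=4: ✓ (rhs at j=5; lhs holds on [4,4])
  i=5: ✗ (lhs fails at k=5 before rhs at j=6)
Positions where it holds: {3, 4} → 2.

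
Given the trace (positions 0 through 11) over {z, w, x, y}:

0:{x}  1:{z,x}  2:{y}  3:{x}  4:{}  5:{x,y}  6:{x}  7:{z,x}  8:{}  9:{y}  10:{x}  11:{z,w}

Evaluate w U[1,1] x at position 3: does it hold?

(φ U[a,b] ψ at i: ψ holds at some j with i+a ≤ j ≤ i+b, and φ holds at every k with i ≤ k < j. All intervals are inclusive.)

No

Need some j in [4,4] with x, and w at every k in [3,j-1].
  j=4: x false.
No j in the window works → until fails.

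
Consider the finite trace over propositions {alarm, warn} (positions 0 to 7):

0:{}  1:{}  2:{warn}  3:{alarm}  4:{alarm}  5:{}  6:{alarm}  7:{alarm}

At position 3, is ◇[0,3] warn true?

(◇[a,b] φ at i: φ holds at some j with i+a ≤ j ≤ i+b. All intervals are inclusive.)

Does not hold

Check warn at each j in [3,6]:
  j=3: false
  j=4: false
  j=5: false
  j=6: false
No position in the window satisfies it → formula fails.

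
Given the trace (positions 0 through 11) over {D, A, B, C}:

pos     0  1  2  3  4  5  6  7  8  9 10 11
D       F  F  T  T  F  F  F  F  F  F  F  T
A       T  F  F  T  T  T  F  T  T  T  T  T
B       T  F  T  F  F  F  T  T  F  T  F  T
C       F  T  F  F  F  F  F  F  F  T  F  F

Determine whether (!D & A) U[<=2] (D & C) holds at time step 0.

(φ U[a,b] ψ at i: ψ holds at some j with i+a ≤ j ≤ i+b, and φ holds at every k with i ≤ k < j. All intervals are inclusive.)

Does not hold

Need some j in [0,2] with (D & C), and (!D & A) at every k in [0,j-1].
  j=0: (D & C) false.
  j=1: (D & C) false.
  j=2: (D & C) false.
No j in the window works → until fails.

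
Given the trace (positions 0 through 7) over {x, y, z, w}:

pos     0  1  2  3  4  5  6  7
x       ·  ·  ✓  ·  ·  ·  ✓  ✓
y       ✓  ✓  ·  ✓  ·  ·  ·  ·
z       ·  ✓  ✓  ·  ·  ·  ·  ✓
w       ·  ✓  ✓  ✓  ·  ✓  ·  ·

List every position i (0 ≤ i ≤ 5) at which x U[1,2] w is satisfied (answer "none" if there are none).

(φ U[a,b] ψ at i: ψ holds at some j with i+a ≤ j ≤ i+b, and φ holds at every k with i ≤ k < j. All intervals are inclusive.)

Evaluate at each i in [0,5]:
  i=0: ✗ (lhs fails at k=0 before rhs at j=1)
  i=1: ✗ (lhs fails at k=1 before rhs at j=2)
  i=2: ✓ (rhs at j=3; lhs holds on [2,2])
  i=3: ✗ (lhs fails at k=3 before rhs at j=5)
  i=4: ✗ (lhs fails at k=4 before rhs at j=5)
  i=5: ✗ (no rhs in [6,7])

2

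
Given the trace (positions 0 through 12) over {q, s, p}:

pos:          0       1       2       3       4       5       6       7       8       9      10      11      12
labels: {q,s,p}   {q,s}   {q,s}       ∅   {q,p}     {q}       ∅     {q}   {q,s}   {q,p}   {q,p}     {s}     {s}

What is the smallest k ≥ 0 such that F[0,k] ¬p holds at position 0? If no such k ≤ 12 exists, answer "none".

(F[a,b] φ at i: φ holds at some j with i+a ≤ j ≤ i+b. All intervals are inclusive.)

1

Scan j = 0,1,… for ¬p:
  j=0: fails
  j=1: holds
First hit at j=1, so smallest k = 1-0 = 1.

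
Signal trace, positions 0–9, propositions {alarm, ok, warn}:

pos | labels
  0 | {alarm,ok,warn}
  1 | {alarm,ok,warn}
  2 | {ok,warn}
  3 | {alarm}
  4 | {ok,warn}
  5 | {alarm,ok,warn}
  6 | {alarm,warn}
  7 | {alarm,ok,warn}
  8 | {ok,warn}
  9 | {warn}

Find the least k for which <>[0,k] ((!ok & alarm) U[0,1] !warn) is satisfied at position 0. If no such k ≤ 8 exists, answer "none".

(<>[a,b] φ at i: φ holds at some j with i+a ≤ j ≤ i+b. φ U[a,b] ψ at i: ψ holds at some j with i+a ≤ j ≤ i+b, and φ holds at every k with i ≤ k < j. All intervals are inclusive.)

3

Scan j = 0,1,… for ((!ok & alarm) U[0,1] !warn):
  j=0: fails
  j=1: fails
  j=2: fails
  j=3: holds
First hit at j=3, so smallest k = 3-0 = 3.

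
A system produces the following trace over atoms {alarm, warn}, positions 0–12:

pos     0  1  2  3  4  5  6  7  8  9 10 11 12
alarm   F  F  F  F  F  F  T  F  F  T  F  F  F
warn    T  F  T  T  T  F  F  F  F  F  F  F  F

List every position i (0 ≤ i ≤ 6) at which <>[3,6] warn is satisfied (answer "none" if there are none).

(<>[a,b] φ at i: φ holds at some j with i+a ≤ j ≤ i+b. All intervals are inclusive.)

0, 1

Evaluate at each i in [0,6]:
  i=0: ✓ (witness j=3)
  i=1: ✓ (witness j=4)
  i=2: ✗ (none in [5,8])
  i=3: ✗ (none in [6,9])
  i=4: ✗ (none in [7,10])
  i=5: ✗ (none in [8,11])
  i=6: ✗ (none in [9,12])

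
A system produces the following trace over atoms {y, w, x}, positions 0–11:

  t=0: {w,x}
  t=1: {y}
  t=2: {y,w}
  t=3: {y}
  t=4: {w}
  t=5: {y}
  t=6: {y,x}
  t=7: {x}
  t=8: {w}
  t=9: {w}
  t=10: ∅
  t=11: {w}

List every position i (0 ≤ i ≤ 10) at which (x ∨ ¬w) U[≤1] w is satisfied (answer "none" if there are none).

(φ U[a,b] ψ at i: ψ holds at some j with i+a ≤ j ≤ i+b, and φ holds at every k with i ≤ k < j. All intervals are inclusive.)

0, 1, 2, 3, 4, 7, 8, 9, 10

Evaluate at each i in [0,10]:
  i=0: ✓ (rhs at j=0)
  i=1: ✓ (rhs at j=2; lhs holds on [1,1])
  i=2: ✓ (rhs at j=2)
  i=3: ✓ (rhs at j=4; lhs holds on [3,3])
  i=4: ✓ (rhs at j=4)
  i=5: ✗ (no rhs in [5,6])
  i=6: ✗ (no rhs in [6,7])
  i=7: ✓ (rhs at j=8; lhs holds on [7,7])
  i=8: ✓ (rhs at j=8)
  i=9: ✓ (rhs at j=9)
  i=10: ✓ (rhs at j=11; lhs holds on [10,10])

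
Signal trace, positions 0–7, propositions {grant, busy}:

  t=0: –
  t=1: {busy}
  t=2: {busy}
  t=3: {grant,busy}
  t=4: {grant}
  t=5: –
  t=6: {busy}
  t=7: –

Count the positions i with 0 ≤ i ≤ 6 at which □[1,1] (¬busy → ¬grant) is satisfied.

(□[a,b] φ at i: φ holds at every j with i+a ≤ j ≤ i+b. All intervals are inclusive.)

6

Evaluate at each i in [0,6]:
  i=0: ✓ (all of [1,1])
  i=1: ✓ (all of [2,2])
  i=2: ✓ (all of [3,3])
  i=3: ✗ (fails at j=4)
  i=4: ✓ (all of [5,5])
  i=5: ✓ (all of [6,6])
  i=6: ✓ (all of [7,7])
Positions where it holds: {0, 1, 2, 4, 5, 6} → 6.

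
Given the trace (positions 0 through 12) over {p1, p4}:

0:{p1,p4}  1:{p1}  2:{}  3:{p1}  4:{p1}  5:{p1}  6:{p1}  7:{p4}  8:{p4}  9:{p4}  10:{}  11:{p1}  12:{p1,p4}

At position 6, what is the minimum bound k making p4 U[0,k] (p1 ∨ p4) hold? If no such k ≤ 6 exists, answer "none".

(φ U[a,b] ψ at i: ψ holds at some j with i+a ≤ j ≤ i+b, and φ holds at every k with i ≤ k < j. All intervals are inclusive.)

0

Need earliest j ≥ 6 with (p1 ∨ p4), and p4 at every k in [6,j-1].
  j=6: rhs holds (empty prefix). k = 0.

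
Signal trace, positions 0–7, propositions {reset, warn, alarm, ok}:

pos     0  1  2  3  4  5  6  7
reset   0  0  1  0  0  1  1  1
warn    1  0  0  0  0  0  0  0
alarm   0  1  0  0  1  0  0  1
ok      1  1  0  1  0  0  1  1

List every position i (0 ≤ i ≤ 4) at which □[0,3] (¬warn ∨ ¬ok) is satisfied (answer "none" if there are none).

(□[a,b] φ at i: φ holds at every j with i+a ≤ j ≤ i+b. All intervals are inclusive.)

Evaluate at each i in [0,4]:
  i=0: ✗ (fails at j=0)
  i=1: ✓ (all of [1,4])
  i=2: ✓ (all of [2,5])
  i=3: ✓ (all of [3,6])
  i=4: ✓ (all of [4,7])

1, 2, 3, 4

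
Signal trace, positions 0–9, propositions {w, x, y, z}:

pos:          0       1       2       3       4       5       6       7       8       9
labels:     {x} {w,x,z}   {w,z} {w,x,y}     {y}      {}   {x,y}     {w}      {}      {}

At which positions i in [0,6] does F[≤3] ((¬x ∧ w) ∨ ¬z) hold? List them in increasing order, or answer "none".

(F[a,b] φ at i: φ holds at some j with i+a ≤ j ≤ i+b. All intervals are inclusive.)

0, 1, 2, 3, 4, 5, 6

Evaluate at each i in [0,6]:
  i=0: ✓ (witness j=0)
  i=1: ✓ (witness j=2)
  i=2: ✓ (witness j=2)
  i=3: ✓ (witness j=3)
  i=4: ✓ (witness j=4)
  i=5: ✓ (witness j=5)
  i=6: ✓ (witness j=6)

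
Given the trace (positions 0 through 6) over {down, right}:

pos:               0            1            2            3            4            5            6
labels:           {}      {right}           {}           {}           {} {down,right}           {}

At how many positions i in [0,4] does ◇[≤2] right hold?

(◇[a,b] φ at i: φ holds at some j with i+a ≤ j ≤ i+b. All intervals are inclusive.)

Evaluate at each i in [0,4]:
  i=0: ✓ (witness j=1)
  i=1: ✓ (witness j=1)
  i=2: ✗ (none in [2,4])
  i=3: ✓ (witness j=5)
  i=4: ✓ (witness j=5)
Positions where it holds: {0, 1, 3, 4} → 4.

4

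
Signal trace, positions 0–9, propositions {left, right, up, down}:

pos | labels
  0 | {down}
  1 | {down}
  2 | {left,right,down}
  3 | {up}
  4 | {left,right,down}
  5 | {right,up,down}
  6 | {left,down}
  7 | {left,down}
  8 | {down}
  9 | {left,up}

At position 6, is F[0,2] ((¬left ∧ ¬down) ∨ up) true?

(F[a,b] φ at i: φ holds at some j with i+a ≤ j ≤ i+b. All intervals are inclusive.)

No

Check ((¬left ∧ ¬down) ∨ up) at each j in [6,8]:
  j=6: false
  j=7: false
  j=8: false
No position in the window satisfies it → formula fails.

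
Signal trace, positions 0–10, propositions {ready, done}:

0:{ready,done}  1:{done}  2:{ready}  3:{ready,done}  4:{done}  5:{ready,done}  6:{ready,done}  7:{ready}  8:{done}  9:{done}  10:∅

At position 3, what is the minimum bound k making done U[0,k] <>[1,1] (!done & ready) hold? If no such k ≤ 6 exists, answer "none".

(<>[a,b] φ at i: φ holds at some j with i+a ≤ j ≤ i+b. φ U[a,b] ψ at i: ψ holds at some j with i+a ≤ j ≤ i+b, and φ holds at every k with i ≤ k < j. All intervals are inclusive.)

3

Need earliest j ≥ 3 with <>[1,1] (!done & ready), and done at every k in [3,j-1].
  j=3: rhs fails.
  j=4: rhs fails.
  j=5: rhs fails.
  j=6: rhs holds; lhs holds on [3,5]. k = 3.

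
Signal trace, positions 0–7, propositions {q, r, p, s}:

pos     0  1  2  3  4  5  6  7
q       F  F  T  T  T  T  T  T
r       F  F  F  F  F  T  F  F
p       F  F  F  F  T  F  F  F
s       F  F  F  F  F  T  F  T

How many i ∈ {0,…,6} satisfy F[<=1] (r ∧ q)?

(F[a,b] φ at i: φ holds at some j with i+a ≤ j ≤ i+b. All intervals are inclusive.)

2

Evaluate at each i in [0,6]:
  i=0: ✗ (none in [0,1])
  i=1: ✗ (none in [1,2])
  i=2: ✗ (none in [2,3])
  i=3: ✗ (none in [3,4])
  i=4: ✓ (witness j=5)
  i=5: ✓ (witness j=5)
  i=6: ✗ (none in [6,7])
Positions where it holds: {4, 5} → 2.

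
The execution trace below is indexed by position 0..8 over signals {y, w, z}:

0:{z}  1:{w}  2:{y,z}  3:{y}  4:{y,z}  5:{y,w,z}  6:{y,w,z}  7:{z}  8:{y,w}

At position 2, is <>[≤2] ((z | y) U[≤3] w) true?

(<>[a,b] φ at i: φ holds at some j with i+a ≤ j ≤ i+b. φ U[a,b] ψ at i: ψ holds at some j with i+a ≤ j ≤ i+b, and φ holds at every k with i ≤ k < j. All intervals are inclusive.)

Yes

Check ((z | y) U[≤3] w) at each j in [2,4]:
  j=2: holds
  j=3: holds
  j=4: holds
Found at j=2 → formula holds.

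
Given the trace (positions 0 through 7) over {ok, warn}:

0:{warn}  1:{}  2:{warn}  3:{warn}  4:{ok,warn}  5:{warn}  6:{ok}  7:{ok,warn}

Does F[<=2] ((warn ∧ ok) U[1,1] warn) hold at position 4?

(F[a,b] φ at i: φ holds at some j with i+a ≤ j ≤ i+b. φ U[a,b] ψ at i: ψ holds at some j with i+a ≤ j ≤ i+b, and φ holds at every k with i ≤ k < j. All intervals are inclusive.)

Yes

Check ((warn ∧ ok) U[1,1] warn) at each j in [4,6]:
  j=4: holds
  j=5: fails
  j=6: fails
Found at j=4 → formula holds.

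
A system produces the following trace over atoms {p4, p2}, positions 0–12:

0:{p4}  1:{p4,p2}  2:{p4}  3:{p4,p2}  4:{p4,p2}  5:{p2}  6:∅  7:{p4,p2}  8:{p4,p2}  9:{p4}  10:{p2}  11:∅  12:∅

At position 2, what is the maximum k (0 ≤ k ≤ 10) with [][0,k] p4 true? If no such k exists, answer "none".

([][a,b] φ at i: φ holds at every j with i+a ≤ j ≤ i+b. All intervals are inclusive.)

p4 must hold from j=2 onward; find where it first fails.
  j=2: holds
  j=3: holds
  j=4: holds
  j=5: fails
Holds on [2,4], so largest k = 2.

2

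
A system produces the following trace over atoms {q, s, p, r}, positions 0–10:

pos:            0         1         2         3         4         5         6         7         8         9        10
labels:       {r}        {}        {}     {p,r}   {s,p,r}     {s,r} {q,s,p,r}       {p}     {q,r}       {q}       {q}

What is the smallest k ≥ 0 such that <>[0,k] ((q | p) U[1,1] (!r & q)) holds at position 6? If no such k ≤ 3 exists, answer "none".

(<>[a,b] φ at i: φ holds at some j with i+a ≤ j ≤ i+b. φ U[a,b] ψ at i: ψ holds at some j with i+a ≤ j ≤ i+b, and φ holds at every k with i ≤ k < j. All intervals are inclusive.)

Scan j = 6,7,… for ((q | p) U[1,1] (!r & q)):
  j=6: fails
  j=7: fails
  j=8: holds
First hit at j=8, so smallest k = 8-6 = 2.

2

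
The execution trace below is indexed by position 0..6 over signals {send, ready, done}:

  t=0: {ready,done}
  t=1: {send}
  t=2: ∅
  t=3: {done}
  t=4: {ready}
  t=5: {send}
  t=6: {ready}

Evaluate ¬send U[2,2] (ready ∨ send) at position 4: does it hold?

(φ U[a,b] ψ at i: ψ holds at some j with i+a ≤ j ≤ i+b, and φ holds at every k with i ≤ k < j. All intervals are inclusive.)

Need some j in [6,6] with (ready ∨ send), and ¬send at every k in [4,j-1].
  j=6: (ready ∨ send) holds, but ¬send fails at k=5 → not this j.
No j in the window works → until fails.

Does not hold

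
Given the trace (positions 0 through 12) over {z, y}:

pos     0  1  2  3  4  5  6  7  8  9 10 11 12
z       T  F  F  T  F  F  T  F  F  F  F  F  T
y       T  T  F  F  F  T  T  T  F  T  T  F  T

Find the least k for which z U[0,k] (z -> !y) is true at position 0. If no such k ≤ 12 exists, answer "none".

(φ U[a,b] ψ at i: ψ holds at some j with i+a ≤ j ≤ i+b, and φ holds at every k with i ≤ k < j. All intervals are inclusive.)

1

Need earliest j ≥ 0 with (z -> !y), and z at every k in [0,j-1].
  j=0: rhs fails.
  j=1: rhs holds; lhs holds on [0,0]. k = 1.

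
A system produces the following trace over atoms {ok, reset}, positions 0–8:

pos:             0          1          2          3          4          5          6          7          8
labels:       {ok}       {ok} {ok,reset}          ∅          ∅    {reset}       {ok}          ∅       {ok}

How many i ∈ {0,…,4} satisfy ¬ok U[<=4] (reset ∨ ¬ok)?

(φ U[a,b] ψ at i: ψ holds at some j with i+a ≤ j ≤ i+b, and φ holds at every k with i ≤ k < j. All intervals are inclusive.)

Evaluate at each i in [0,4]:
  i=0: ✗ (lhs fails at k=0 before rhs at j=2)
  i=1: ✗ (lhs fails at k=1 before rhs at j=2)
  i=2: ✓ (rhs at j=2)
  i=3: ✓ (rhs at j=3)
  i=4: ✓ (rhs at j=4)
Positions where it holds: {2, 3, 4} → 3.

3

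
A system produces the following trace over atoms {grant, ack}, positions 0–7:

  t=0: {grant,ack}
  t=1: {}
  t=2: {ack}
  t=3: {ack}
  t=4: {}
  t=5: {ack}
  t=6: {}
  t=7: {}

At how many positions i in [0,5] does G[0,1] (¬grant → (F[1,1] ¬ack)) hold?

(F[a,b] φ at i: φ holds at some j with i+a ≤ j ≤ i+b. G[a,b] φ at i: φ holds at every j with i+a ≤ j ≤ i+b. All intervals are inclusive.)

Evaluate at each i in [0,5]:
  i=0: ✗ (fails at j=1)
  i=1: ✗ (fails at j=1)
  i=2: ✗ (fails at j=2)
  i=3: ✗ (fails at j=4)
  i=4: ✗ (fails at j=4)
  i=5: ✓ (all of [5,6])
Positions where it holds: {5} → 1.

1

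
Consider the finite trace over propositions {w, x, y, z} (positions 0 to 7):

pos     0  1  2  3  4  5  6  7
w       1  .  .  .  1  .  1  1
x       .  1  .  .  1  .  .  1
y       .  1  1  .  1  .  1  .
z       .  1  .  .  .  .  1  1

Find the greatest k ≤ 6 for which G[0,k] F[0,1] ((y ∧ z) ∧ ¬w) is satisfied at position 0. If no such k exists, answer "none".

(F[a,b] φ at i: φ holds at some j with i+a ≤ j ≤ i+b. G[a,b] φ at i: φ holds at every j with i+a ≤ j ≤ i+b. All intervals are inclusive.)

F[0,1] ((y ∧ z) ∧ ¬w) must hold from j=0 onward; find where it first fails.
  j=0: holds
  j=1: holds
  j=2: fails
Holds on [0,1], so largest k = 1.

1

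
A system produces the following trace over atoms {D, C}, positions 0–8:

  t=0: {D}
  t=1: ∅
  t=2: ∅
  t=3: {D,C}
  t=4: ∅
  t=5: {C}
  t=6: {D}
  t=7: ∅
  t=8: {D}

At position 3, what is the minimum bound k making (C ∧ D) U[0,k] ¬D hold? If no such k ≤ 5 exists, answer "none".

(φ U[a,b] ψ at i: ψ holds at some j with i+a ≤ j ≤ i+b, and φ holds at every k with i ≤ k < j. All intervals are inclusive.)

1

Need earliest j ≥ 3 with ¬D, and (C ∧ D) at every k in [3,j-1].
  j=3: rhs fails.
  j=4: rhs holds; lhs holds on [3,3]. k = 1.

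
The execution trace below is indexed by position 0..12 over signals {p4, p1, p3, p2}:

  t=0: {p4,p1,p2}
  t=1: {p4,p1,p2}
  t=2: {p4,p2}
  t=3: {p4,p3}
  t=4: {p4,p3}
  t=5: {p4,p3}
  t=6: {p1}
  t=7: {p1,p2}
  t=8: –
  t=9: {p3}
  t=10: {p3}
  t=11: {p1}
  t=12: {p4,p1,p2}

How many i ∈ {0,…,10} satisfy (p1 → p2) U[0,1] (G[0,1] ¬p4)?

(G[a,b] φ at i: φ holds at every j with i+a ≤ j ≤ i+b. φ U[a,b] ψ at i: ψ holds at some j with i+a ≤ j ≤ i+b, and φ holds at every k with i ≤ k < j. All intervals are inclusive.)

6

Evaluate at each i in [0,10]:
  i=0: ✗ (no rhs in [0,1])
  i=1: ✗ (no rhs in [1,2])
  i=2: ✗ (no rhs in [2,3])
  i=3: ✗ (no rhs in [3,4])
  i=4: ✗ (no rhs in [4,5])
  i=5: ✓ (rhs at j=6; lhs holds on [5,5])
  i=6: ✓ (rhs at j=6)
  i=7: ✓ (rhs at j=7)
  i=8: ✓ (rhs at j=8)
  i=9: ✓ (rhs at j=9)
  i=10: ✓ (rhs at j=10)
Positions where it holds: {5, 6, 7, 8, 9, 10} → 6.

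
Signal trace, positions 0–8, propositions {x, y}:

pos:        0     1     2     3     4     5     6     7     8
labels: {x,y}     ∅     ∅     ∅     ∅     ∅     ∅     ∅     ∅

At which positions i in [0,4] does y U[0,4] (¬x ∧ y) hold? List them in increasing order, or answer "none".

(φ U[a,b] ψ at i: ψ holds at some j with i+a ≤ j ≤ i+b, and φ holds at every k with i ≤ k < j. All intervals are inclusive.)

none

Evaluate at each i in [0,4]:
  i=0: ✗ (no rhs in [0,4])
  i=1: ✗ (no rhs in [1,5])
  i=2: ✗ (no rhs in [2,6])
  i=3: ✗ (no rhs in [3,7])
  i=4: ✗ (no rhs in [4,8])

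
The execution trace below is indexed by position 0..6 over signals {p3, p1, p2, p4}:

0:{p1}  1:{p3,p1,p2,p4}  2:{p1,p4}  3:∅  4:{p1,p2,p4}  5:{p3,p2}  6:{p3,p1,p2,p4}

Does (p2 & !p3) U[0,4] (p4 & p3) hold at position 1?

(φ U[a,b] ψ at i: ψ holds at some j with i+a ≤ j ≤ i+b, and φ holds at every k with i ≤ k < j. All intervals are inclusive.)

Need some j in [1,5] with (p4 & p3), and (p2 & !p3) at every k in [1,j-1].
  j=1: (p4 & p3) holds; no prefix to check → satisfied.

True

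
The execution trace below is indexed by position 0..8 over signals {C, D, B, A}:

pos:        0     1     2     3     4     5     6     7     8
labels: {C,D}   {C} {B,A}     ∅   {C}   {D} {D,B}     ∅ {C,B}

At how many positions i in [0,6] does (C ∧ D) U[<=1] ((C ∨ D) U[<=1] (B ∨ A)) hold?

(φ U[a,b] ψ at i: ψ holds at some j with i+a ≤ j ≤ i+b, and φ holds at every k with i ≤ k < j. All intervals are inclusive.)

Evaluate at each i in [0,6]:
  i=0: ✓ (rhs at j=1; lhs holds on [0,0])
  i=1: ✓ (rhs at j=1)
  i=2: ✓ (rhs at j=2)
  i=3: ✗ (no rhs in [3,4])
  i=4: ✗ (lhs fails at k=4 before rhs at j=5)
  i=5: ✓ (rhs at j=5)
  i=6: ✓ (rhs at j=6)
Positions where it holds: {0, 1, 2, 5, 6} → 5.

5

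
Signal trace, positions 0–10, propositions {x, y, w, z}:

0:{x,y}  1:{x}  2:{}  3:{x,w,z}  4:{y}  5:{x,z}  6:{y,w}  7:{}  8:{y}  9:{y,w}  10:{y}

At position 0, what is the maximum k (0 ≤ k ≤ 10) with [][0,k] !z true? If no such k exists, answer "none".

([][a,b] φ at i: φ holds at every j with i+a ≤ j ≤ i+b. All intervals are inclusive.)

!z must hold from j=0 onward; find where it first fails.
  j=0: holds
  j=1: holds
  j=2: holds
  j=3: fails
Holds on [0,2], so largest k = 2.

2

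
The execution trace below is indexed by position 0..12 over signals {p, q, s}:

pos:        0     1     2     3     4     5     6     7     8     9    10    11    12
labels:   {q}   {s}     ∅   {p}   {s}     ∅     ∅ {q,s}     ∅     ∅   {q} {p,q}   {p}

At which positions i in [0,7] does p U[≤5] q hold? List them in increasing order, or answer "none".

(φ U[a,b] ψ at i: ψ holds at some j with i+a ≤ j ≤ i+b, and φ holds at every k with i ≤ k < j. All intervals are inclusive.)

0, 7

Evaluate at each i in [0,7]:
  i=0: ✓ (rhs at j=0)
  i=1: ✗ (no rhs in [1,6])
  i=2: ✗ (lhs fails at k=2 before rhs at j=7)
  i=3: ✗ (lhs fails at k=4 before rhs at j=7)
  i=4: ✗ (lhs fails at k=4 before rhs at j=7)
  i=5: ✗ (lhs fails at k=5 before rhs at j=7)
  i=6: ✗ (lhs fails at k=6 before rhs at j=7)
  i=7: ✓ (rhs at j=7)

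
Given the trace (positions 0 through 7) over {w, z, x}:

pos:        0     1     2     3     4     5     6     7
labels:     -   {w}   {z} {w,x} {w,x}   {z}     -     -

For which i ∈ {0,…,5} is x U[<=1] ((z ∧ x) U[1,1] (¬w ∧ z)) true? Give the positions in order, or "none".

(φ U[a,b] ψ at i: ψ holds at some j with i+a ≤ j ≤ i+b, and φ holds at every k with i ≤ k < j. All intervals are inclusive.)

Evaluate at each i in [0,5]:
  i=0: ✗ (no rhs in [0,1])
  i=1: ✗ (no rhs in [1,2])
  i=2: ✗ (no rhs in [2,3])
  i=3: ✗ (no rhs in [3,4])
  i=4: ✗ (no rhs in [4,5])
  i=5: ✗ (no rhs in [5,6])

none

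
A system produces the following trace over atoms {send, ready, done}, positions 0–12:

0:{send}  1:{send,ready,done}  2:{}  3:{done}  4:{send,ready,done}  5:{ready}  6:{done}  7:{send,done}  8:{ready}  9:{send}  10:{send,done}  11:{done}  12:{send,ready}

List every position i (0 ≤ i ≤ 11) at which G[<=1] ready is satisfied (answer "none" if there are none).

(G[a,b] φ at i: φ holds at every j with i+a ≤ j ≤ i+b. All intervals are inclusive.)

4

Evaluate at each i in [0,11]:
  i=0: ✗ (fails at j=0)
  i=1: ✗ (fails at j=2)
  i=2: ✗ (fails at j=2)
  i=3: ✗ (fails at j=3)
  i=4: ✓ (all of [4,5])
  i=5: ✗ (fails at j=6)
  i=6: ✗ (fails at j=6)
  i=7: ✗ (fails at j=7)
  i=8: ✗ (fails at j=9)
  i=9: ✗ (fails at j=9)
  i=10: ✗ (fails at j=10)
  i=11: ✗ (fails at j=11)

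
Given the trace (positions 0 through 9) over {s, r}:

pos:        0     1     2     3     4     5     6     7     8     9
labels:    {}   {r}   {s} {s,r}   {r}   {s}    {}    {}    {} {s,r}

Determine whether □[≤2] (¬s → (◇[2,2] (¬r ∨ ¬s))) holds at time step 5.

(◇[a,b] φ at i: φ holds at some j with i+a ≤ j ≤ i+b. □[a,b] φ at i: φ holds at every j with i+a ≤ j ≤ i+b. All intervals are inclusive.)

Check (¬s → (◇[2,2] (¬r ∨ ¬s))) at every j in [5,7]:
  j=5: antecedent false → ✓
  j=6: antecedent true; consequent holds (witness at 8) → ✓
  j=7: antecedent true; consequent fails (none in [9,9]) → ✗
Fails at j=7 → formula fails.

Does not hold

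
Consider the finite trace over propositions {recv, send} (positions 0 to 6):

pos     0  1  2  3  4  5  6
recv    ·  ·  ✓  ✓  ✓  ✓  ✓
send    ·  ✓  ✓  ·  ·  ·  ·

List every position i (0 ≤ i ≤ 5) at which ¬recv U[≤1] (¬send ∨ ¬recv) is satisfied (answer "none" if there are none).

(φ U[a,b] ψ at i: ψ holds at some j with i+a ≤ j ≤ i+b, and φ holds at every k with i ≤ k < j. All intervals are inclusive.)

0, 1, 3, 4, 5

Evaluate at each i in [0,5]:
  i=0: ✓ (rhs at j=0)
  i=1: ✓ (rhs at j=1)
  i=2: ✗ (lhs fails at k=2 before rhs at j=3)
  i=3: ✓ (rhs at j=3)
  i=4: ✓ (rhs at j=4)
  i=5: ✓ (rhs at j=5)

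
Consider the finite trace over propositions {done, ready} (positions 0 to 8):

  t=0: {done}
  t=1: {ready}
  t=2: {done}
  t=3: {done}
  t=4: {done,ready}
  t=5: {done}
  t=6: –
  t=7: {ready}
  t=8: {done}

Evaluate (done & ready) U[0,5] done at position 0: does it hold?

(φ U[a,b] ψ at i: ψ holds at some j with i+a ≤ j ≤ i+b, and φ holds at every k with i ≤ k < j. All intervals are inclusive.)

Need some j in [0,5] with done, and (done & ready) at every k in [0,j-1].
  j=0: done holds; no prefix to check → satisfied.

Holds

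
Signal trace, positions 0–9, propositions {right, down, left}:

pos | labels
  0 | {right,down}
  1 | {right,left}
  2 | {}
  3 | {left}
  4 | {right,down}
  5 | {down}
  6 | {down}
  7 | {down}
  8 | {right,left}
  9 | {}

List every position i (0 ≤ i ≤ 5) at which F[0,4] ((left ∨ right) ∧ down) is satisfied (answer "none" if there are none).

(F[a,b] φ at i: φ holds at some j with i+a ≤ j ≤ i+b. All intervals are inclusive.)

Evaluate at each i in [0,5]:
  i=0: ✓ (witness j=0)
  i=1: ✓ (witness j=4)
  i=2: ✓ (witness j=4)
  i=3: ✓ (witness j=4)
  i=4: ✓ (witness j=4)
  i=5: ✗ (none in [5,9])

0, 1, 2, 3, 4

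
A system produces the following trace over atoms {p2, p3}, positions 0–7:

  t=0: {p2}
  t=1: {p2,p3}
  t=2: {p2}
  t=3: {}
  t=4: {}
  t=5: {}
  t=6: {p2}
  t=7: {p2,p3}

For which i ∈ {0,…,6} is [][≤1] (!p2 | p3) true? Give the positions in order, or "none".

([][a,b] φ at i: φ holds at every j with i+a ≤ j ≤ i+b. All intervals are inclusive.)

Evaluate at each i in [0,6]:
  i=0: ✗ (fails at j=0)
  i=1: ✗ (fails at j=2)
  i=2: ✗ (fails at j=2)
  i=3: ✓ (all of [3,4])
  i=4: ✓ (all of [4,5])
  i=5: ✗ (fails at j=6)
  i=6: ✗ (fails at j=6)

3, 4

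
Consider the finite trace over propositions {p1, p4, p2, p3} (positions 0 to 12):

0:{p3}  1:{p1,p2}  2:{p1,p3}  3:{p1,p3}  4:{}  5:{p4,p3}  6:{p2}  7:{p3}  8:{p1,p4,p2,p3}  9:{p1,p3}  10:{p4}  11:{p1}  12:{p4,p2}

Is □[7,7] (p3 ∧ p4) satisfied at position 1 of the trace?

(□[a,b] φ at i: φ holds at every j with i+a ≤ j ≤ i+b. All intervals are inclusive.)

Holds

Check (p3 ∧ p4) at every j in [8,8]:
  j=8: true
All positions satisfy it → formula holds.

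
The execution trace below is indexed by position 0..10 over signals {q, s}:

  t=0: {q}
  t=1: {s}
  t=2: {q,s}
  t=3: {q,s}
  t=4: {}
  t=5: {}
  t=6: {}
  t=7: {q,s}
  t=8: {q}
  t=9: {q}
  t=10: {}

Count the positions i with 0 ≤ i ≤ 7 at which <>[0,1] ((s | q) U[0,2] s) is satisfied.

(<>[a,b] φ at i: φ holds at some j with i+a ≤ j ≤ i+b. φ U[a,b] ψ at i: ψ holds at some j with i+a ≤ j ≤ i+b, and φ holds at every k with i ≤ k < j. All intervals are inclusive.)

Evaluate at each i in [0,7]:
  i=0: ✓ (witness j=0)
  i=1: ✓ (witness j=1)
  i=2: ✓ (witness j=2)
  i=3: ✓ (witness j=3)
  i=4: ✗ (none in [4,5])
  i=5: ✗ (none in [5,6])
  i=6: ✓ (witness j=7)
  i=7: ✓ (witness j=7)
Positions where it holds: {0, 1, 2, 3, 6, 7} → 6.

6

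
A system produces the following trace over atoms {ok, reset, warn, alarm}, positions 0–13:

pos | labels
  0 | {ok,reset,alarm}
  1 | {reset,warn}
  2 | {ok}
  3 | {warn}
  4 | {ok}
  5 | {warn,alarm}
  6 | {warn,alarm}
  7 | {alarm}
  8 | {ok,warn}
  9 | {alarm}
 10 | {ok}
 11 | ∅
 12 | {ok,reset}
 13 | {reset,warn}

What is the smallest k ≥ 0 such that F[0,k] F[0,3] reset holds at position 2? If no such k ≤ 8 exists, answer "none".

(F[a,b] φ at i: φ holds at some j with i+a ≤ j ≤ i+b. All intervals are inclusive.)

Scan j = 2,3,… for F[0,3] reset:
  j=2: fails
  j=3: fails
  j=4: fails
  j=5: fails
  j=6: fails
  j=7: fails
  j=8: fails
  j=9: holds
First hit at j=9, so smallest k = 9-2 = 7.

7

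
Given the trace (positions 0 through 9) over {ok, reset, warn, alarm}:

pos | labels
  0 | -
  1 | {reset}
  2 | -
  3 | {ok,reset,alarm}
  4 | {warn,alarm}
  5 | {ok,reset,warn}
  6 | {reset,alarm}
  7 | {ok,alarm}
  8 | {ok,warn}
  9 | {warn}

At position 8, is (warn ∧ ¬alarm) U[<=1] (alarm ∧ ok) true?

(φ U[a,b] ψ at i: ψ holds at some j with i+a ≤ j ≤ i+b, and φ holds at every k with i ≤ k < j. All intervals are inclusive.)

False

Need some j in [8,9] with (alarm ∧ ok), and (warn ∧ ¬alarm) at every k in [8,j-1].
  j=8: (alarm ∧ ok) false.
  j=9: (alarm ∧ ok) false.
No j in the window works → until fails.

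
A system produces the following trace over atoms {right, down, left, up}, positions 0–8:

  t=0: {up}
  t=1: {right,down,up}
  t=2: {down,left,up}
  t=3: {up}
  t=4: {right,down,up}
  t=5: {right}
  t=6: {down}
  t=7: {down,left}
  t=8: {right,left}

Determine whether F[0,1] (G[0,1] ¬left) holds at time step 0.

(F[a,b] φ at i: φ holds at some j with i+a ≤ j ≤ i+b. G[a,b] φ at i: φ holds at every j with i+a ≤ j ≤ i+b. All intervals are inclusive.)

Check G[0,1] ¬left at each j in [0,1]:
  j=0: holds on [0,1]
  j=1: fails at 2
Found at j=0 → formula holds.

Holds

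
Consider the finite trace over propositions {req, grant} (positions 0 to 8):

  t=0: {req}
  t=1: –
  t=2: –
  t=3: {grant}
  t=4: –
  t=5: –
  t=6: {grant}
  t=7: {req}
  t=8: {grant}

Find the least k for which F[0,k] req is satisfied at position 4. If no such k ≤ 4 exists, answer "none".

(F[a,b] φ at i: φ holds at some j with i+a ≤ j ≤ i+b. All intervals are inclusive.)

3

Scan j = 4,5,… for req:
  j=4: fails
  j=5: fails
  j=6: fails
  j=7: holds
First hit at j=7, so smallest k = 7-4 = 3.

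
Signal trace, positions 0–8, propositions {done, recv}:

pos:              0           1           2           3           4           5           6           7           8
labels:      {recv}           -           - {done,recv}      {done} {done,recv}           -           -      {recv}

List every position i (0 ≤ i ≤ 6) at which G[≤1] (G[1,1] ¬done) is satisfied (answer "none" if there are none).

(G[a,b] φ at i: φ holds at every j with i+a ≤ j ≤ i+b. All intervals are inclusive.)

0, 5, 6

Evaluate at each i in [0,6]:
  i=0: ✓ (all of [0,1])
  i=1: ✗ (fails at j=2)
  i=2: ✗ (fails at j=2)
  i=3: ✗ (fails at j=3)
  i=4: ✗ (fails at j=4)
  i=5: ✓ (all of [5,6])
  i=6: ✓ (all of [6,7])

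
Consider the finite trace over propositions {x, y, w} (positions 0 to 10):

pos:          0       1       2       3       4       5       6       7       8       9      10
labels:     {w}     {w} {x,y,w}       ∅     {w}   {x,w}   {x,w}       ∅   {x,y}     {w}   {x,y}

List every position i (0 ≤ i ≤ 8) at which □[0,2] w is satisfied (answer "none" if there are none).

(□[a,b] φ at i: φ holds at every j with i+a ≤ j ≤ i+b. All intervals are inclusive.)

Evaluate at each i in [0,8]:
  i=0: ✓ (all of [0,2])
  i=1: ✗ (fails at j=3)
  i=2: ✗ (fails at j=3)
  i=3: ✗ (fails at j=3)
  i=4: ✓ (all of [4,6])
  i=5: ✗ (fails at j=7)
  i=6: ✗ (fails at j=7)
  i=7: ✗ (fails at j=7)
  i=8: ✗ (fails at j=8)

0, 4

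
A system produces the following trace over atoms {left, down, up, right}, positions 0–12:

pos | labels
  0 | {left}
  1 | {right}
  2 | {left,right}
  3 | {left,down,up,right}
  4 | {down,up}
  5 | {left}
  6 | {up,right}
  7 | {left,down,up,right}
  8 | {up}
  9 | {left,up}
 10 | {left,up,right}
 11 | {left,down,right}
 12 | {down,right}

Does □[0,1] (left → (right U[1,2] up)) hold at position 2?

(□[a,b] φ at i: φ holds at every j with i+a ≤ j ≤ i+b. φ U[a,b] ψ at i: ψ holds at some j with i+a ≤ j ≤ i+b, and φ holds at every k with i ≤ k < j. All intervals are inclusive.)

Holds

Check (left → (right U[1,2] up)) at every j in [2,3]:
  j=2: antecedent true; consequent holds → ✓
  j=3: antecedent true; consequent holds → ✓
All positions satisfy it → formula holds.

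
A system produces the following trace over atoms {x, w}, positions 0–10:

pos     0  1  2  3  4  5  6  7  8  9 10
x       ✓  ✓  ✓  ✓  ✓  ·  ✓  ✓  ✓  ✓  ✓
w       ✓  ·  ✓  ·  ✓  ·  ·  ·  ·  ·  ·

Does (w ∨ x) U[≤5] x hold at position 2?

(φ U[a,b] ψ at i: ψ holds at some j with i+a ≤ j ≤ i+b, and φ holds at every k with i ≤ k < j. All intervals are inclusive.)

Yes

Need some j in [2,7] with x, and (w ∨ x) at every k in [2,j-1].
  j=2: x holds; no prefix to check → satisfied.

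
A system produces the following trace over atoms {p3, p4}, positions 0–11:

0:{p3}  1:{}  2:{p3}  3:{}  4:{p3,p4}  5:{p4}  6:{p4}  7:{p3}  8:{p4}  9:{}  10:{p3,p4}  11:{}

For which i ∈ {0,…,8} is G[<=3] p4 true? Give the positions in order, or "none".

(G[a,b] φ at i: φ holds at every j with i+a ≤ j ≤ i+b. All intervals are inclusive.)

none

Evaluate at each i in [0,8]:
  i=0: ✗ (fails at j=0)
  i=1: ✗ (fails at j=1)
  i=2: ✗ (fails at j=2)
  i=3: ✗ (fails at j=3)
  i=4: ✗ (fails at j=7)
  i=5: ✗ (fails at j=7)
  i=6: ✗ (fails at j=7)
  i=7: ✗ (fails at j=7)
  i=8: ✗ (fails at j=9)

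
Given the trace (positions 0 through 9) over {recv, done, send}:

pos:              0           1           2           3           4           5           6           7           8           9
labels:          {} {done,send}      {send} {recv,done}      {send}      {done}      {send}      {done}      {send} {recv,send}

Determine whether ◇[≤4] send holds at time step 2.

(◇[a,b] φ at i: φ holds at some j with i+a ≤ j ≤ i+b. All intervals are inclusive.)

Yes

Check send at each j in [2,6]:
  j=2: true
  j=3: false
  j=4: true
  j=5: false
  j=6: true
Found at j=2 → formula holds.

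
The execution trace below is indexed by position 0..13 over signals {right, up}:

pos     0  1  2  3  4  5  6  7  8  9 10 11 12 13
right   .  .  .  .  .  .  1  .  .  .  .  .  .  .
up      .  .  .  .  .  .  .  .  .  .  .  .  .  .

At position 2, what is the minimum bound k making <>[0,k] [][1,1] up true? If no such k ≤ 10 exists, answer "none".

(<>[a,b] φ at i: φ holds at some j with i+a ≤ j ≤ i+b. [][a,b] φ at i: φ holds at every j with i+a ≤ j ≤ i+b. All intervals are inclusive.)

none

Scan j = 2,3,… for [][1,1] up:
  j=2: fails
  j=3: fails
  j=4: fails
  j=5: fails
  j=6: fails
  j=7: fails
  j=8: fails
  j=9: fails
  j=10: fails
  j=11: fails
  j=12: fails
No j in [2,12] satisfies it → none.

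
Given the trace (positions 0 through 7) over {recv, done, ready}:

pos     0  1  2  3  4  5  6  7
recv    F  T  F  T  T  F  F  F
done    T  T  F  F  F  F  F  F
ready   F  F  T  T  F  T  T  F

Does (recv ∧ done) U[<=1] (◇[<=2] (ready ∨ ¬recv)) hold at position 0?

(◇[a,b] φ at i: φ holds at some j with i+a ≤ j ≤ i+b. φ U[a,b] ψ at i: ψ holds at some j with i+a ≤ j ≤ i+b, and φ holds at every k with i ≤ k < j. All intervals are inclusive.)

Need some j in [0,1] with ◇[<=2] (ready ∨ ¬recv), and (recv ∧ done) at every k in [0,j-1].
  j=0: ◇[<=2] (ready ∨ ¬recv) holds; no prefix to check → satisfied.

Yes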